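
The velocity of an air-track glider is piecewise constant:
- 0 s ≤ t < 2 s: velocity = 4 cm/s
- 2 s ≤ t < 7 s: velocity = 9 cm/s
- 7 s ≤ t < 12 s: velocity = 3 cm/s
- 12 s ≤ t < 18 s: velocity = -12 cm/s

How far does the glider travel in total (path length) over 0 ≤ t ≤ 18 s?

140 cm

Total distance travelled is ∫|v| dt — sum the magnitudes of each area piece.
0–2 s: |4| × 2 = 8 cm
2–7 s: |9| × 5 = 45 cm
7–12 s: |3| × 5 = 15 cm
12–18 s: |-12| × 6 = 72 cm
Total distance = 140 cm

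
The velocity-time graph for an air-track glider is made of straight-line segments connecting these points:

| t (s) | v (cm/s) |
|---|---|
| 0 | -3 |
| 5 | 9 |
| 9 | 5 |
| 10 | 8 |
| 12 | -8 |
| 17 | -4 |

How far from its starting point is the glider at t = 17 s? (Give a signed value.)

19.5 cm

Net displacement equals the area under the velocity-time graph (areas below the axis count negative).
0–5 s: ½(-3 + 9)(5) = 15 cm
5–9 s: ½(9 + 5)(4) = 28 cm
9–10 s: ½(5 + 8)(1) = 6.5 cm
10–12 s: ½(8 + -8)(2) = 0 cm
12–17 s: ½(-8 + -4)(5) = -30 cm
Net displacement = 19.5 cm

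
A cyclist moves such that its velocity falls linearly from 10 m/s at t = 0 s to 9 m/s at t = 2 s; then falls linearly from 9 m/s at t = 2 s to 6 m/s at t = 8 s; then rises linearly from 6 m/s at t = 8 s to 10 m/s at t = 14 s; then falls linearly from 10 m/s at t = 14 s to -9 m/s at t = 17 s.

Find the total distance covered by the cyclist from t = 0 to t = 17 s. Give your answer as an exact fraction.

4799/38 m

Distance (not displacement) is the total path length: add the absolute areas under v-t.
0–2 s: |½(10 + 9)(2)| = 19 m
2–8 s: |½(9 + 6)(6)| = 45 m
8–14 s: |½(6 + 10)(6)| = 48 m
14–17 s: v = 0 at t = 296/19 s; triangle areas 150/19 + 243/38 = 543/38 m
Total distance = 4799/38 m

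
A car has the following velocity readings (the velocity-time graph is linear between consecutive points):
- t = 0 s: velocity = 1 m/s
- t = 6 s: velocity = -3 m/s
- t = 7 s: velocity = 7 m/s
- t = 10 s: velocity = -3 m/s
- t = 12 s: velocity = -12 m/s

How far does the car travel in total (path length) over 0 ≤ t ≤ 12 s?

Distance (not displacement) is the total path length: add the absolute areas under v-t.
0–6 s: v = 0 at t = 1.5 s; triangle areas 0.75 + 6.75 = 7.5 m
6–7 s: v = 0 at t = 6.3 s; triangle areas 0.45 + 2.45 = 2.9 m
7–10 s: v = 0 at t = 9.1 s; triangle areas 7.35 + 1.35 = 8.7 m
10–12 s: |½(-3 + -12)(2)| = 15 m
Total distance = 34.1 m

34.1 m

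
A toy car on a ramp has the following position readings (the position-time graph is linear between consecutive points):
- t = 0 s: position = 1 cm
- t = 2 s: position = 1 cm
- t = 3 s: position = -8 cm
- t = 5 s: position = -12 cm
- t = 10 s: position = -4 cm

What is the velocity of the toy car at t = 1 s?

Velocity is the slope of the x-t graph on 0–2 s: (1 − 1)/(2 − 0) = 0 cm/s.

0 cm/s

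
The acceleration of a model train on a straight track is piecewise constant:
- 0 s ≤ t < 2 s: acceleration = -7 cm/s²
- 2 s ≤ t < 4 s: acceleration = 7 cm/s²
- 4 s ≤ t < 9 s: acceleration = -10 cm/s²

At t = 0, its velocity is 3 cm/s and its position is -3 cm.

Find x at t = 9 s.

-129 cm

On each constant-a segment, Δv = aΔt and Δx = v₀Δt + ½aΔt²; chain segment to segment.
0–2 s: v starts 3 cm/s; Δx = 3·2 + ½·-7·2² = -8 cm; v ends -11 cm/s.
2–4 s: v starts -11 cm/s; Δx = -11·2 + ½·7·2² = -8 cm; v ends 3 cm/s.
4–9 s: v starts 3 cm/s; Δx = 3·5 + ½·-10·5² = -110 cm; v ends -47 cm/s.
x(9) = -3 + Σ Δx = -129 cm.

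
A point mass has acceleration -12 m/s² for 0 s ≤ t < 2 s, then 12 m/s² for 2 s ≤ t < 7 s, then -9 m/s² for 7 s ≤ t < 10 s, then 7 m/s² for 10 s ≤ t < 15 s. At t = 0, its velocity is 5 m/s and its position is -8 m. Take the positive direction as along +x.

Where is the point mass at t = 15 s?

273 m

On each constant-a segment, Δv = aΔt and Δx = v₀Δt + ½aΔt²; chain segment to segment.
0–2 s: v starts 5 m/s; Δx = 5·2 + ½·-12·2² = -14 m; v ends -19 m/s.
2–7 s: v starts -19 m/s; Δx = -19·5 + ½·12·5² = 55 m; v ends 41 m/s.
7–10 s: v starts 41 m/s; Δx = 41·3 + ½·-9·3² = 82.5 m; v ends 14 m/s.
10–15 s: v starts 14 m/s; Δx = 14·5 + ½·7·5² = 157.5 m; v ends 49 m/s.
x(15) = -8 + Σ Δx = 273 m.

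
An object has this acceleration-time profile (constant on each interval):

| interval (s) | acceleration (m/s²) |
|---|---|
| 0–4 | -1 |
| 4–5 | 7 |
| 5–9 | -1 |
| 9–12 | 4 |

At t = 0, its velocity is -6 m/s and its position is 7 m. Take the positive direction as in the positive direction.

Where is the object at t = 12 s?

-54.5 m

On each constant-a segment, Δv = aΔt and Δx = v₀Δt + ½aΔt²; chain segment to segment.
0–4 s: v starts -6 m/s; Δx = -6·4 + ½·-1·4² = -32 m; v ends -10 m/s.
4–5 s: v starts -10 m/s; Δx = -10·1 + ½·7·1² = -6.5 m; v ends -3 m/s.
5–9 s: v starts -3 m/s; Δx = -3·4 + ½·-1·4² = -20 m; v ends -7 m/s.
9–12 s: v starts -7 m/s; Δx = -7·3 + ½·4·3² = -3 m; v ends 5 m/s.
x(12) = 7 + Σ Δx = -54.5 m.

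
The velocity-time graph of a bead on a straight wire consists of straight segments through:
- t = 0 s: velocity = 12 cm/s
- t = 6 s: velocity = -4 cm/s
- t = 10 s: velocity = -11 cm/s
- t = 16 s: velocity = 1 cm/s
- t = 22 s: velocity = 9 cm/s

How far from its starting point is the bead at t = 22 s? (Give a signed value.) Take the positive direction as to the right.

Displacement is the signed area under the v-t curve.
0–6 s: ½(12 + -4)(6) = 24 cm
6–10 s: ½(-4 + -11)(4) = -30 cm
10–16 s: ½(-11 + 1)(6) = -30 cm
16–22 s: ½(1 + 9)(6) = 30 cm
Net displacement = -6 cm

-6 cm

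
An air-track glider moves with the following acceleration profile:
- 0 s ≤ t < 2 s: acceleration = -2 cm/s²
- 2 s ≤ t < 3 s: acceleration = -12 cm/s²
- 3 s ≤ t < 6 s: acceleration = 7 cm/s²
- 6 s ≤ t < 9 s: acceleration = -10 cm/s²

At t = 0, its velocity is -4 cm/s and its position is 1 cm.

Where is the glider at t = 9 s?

On each constant-a segment, Δv = aΔt and Δx = v₀Δt + ½aΔt²; chain segment to segment.
0–2 s: v starts -4 cm/s; Δx = -4·2 + ½·-2·2² = -12 cm; v ends -8 cm/s.
2–3 s: v starts -8 cm/s; Δx = -8·1 + ½·-12·1² = -14 cm; v ends -20 cm/s.
3–6 s: v starts -20 cm/s; Δx = -20·3 + ½·7·3² = -28.5 cm; v ends 1 cm/s.
6–9 s: v starts 1 cm/s; Δx = 1·3 + ½·-10·3² = -42 cm; v ends -29 cm/s.
x(9) = 1 + Σ Δx = -95.5 cm.

-95.5 cm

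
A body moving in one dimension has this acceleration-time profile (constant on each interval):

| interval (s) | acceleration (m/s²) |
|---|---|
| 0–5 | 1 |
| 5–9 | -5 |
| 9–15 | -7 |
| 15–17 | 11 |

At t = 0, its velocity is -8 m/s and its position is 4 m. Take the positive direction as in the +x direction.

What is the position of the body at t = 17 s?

On each constant-a segment, Δv = aΔt and Δx = v₀Δt + ½aΔt²; chain segment to segment.
0–5 s: v starts -8 m/s; Δx = -8·5 + ½·1·5² = -27.5 m; v ends -3 m/s.
5–9 s: v starts -3 m/s; Δx = -3·4 + ½·-5·4² = -52 m; v ends -23 m/s.
9–15 s: v starts -23 m/s; Δx = -23·6 + ½·-7·6² = -264 m; v ends -65 m/s.
15–17 s: v starts -65 m/s; Δx = -65·2 + ½·11·2² = -108 m; v ends -43 m/s.
x(17) = 4 + Σ Δx = -447.5 m.

-447.5 m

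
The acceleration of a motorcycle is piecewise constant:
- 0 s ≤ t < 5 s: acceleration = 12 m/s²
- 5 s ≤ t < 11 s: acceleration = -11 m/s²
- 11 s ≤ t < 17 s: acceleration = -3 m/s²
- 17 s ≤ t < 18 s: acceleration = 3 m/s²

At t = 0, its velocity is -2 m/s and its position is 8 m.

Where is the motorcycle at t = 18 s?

171.5 m

On each constant-a segment, Δv = aΔt and Δx = v₀Δt + ½aΔt²; chain segment to segment.
0–5 s: v starts -2 m/s; Δx = -2·5 + ½·12·5² = 140 m; v ends 58 m/s.
5–11 s: v starts 58 m/s; Δx = 58·6 + ½·-11·6² = 150 m; v ends -8 m/s.
11–17 s: v starts -8 m/s; Δx = -8·6 + ½·-3·6² = -102 m; v ends -26 m/s.
17–18 s: v starts -26 m/s; Δx = -26·1 + ½·3·1² = -24.5 m; v ends -23 m/s.
x(18) = 8 + Σ Δx = 171.5 m.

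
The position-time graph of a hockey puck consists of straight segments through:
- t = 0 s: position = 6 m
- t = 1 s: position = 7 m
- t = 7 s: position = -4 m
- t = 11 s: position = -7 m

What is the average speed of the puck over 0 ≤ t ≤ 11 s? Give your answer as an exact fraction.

15/11 m/s

Average speed = (total path length)/(elapsed time); on a piecewise-linear x-t graph the path length is Σ|Δx|.
0–1 s: |Δx| = |7 − 6| = 1 m
1–7 s: |Δx| = |-4 − 7| = 11 m
7–11 s: |Δx| = |-7 − -4| = 3 m
Total path = 15 m; average speed = 15/11 = 15/11 m/s.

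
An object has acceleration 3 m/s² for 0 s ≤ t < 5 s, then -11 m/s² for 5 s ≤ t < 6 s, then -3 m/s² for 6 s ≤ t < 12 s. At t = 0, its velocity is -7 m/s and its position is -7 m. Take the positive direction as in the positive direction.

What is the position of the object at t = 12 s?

On each constant-a segment, Δv = aΔt and Δx = v₀Δt + ½aΔt²; chain segment to segment.
0–5 s: v starts -7 m/s; Δx = -7·5 + ½·3·5² = 2.5 m; v ends 8 m/s.
5–6 s: v starts 8 m/s; Δx = 8·1 + ½·-11·1² = 2.5 m; v ends -3 m/s.
6–12 s: v starts -3 m/s; Δx = -3·6 + ½·-3·6² = -72 m; v ends -21 m/s.
x(12) = -7 + Σ Δx = -74 m.

-74 m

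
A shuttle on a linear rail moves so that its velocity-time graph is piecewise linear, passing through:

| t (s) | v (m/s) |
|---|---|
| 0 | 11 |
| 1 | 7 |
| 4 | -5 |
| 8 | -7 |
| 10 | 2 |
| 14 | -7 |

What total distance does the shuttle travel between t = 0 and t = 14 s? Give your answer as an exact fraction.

Distance (not displacement) is the total path length: add the absolute areas under v-t.
0–1 s: |½(11 + 7)(1)| = 9 m
1–4 s: v = 0 at t = 2.75 s; triangle areas 6.125 + 3.125 = 9.25 m
4–8 s: |½(-5 + -7)(4)| = 24 m
8–10 s: v = 0 at t = 86/9 s; triangle areas 49/9 + 4/9 = 53/9 m
10–14 s: v = 0 at t = 98/9 s; triangle areas 8/9 + 98/9 = 106/9 m
Total distance = 719/12 m

719/12 m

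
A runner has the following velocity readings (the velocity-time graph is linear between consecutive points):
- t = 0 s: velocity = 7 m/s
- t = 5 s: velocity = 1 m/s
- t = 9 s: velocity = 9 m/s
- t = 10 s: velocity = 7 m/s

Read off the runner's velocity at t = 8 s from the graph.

7 m/s

On 5–9 s the graph is linear from 1 to 9 m/s: v(8) = 1 + (9 − 1)·(8 − 5)/(9 − 5) = 7 m/s.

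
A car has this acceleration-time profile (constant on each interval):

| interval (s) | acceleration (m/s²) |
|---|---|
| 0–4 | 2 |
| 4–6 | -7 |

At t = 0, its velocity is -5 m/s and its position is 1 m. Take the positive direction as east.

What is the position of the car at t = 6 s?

-11 m

On each constant-a segment, Δv = aΔt and Δx = v₀Δt + ½aΔt²; chain segment to segment.
0–4 s: v starts -5 m/s; Δx = -5·4 + ½·2·4² = -4 m; v ends 3 m/s.
4–6 s: v starts 3 m/s; Δx = 3·2 + ½·-7·2² = -8 m; v ends -11 m/s.
x(6) = 1 + Σ Δx = -11 m.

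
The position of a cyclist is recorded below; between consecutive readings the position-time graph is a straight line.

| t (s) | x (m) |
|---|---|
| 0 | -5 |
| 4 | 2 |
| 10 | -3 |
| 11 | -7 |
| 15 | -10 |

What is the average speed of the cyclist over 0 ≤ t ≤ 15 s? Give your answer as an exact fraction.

Average speed = (total path length)/(elapsed time); on a piecewise-linear x-t graph the path length is Σ|Δx|.
0–4 s: |Δx| = |2 − -5| = 7 m
4–10 s: |Δx| = |-3 − 2| = 5 m
10–11 s: |Δx| = |-7 − -3| = 4 m
11–15 s: |Δx| = |-10 − -7| = 3 m
Total path = 19 m; average speed = 19/15 = 19/15 m/s.

19/15 m/s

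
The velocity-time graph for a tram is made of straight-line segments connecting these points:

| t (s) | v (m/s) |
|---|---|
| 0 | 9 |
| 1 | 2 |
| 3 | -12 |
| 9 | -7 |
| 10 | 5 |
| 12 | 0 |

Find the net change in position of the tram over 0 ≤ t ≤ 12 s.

-57.5 m

Net displacement equals the area under the velocity-time graph (areas below the axis count negative).
0–1 s: ½(9 + 2)(1) = 5.5 m
1–3 s: ½(2 + -12)(2) = -10 m
3–9 s: ½(-12 + -7)(6) = -57 m
9–10 s: ½(-7 + 5)(1) = -1 m
10–12 s: ½(5 + 0)(2) = 5 m
Net displacement = -57.5 m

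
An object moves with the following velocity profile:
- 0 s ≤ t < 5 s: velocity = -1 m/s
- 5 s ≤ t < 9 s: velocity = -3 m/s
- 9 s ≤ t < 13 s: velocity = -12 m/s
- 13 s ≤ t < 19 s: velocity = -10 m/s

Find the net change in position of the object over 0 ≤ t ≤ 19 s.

Net displacement equals the area under the velocity-time graph (areas below the axis count negative).
0–5 s: -1 × 5 = -5 m
5–9 s: -3 × 4 = -12 m
9–13 s: -12 × 4 = -48 m
13–19 s: -10 × 6 = -60 m
Net displacement = -125 m

-125 m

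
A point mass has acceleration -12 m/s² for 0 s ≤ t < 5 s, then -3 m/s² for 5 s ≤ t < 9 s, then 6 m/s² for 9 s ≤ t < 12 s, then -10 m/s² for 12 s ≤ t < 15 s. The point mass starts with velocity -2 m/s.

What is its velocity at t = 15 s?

-86 m/s

Δv equals the area under the a-t graph; then v = v₀ + Δv.
0–5 s: -12 × 5 = -60 m/s
5–9 s: -3 × 4 = -12 m/s
9–12 s: 6 × 3 = 18 m/s
12–15 s: -10 × 3 = -30 m/s
Δv = -84 m/s, so v(15) = -2 + (-84) = -86 m/s.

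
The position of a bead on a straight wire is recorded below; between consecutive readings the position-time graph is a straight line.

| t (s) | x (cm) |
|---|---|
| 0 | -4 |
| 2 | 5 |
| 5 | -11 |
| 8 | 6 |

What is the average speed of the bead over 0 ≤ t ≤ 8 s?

Average speed = (total path length)/(elapsed time); on a piecewise-linear x-t graph the path length is Σ|Δx|.
0–2 s: |Δx| = |5 − -4| = 9 cm
2–5 s: |Δx| = |-11 − 5| = 16 cm
5–8 s: |Δx| = |6 − -11| = 17 cm
Total path = 42 cm; average speed = 42/8 = 5.25 cm/s.

5.25 cm/s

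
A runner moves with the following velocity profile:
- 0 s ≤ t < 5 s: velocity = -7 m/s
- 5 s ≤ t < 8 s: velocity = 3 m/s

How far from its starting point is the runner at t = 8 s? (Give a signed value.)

-26 m

Displacement is the signed area under the v-t curve.
0–5 s: -7 × 5 = -35 m
5–8 s: 3 × 3 = 9 m
Net displacement = -26 m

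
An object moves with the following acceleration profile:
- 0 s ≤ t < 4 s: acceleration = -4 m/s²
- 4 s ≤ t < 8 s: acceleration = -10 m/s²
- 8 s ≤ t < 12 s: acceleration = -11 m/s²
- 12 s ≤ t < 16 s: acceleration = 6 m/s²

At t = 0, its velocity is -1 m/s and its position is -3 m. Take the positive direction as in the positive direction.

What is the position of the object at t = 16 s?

-859 m

On each constant-a segment, Δv = aΔt and Δx = v₀Δt + ½aΔt²; chain segment to segment.
0–4 s: v starts -1 m/s; Δx = -1·4 + ½·-4·4² = -36 m; v ends -17 m/s.
4–8 s: v starts -17 m/s; Δx = -17·4 + ½·-10·4² = -148 m; v ends -57 m/s.
8–12 s: v starts -57 m/s; Δx = -57·4 + ½·-11·4² = -316 m; v ends -101 m/s.
12–16 s: v starts -101 m/s; Δx = -101·4 + ½·6·4² = -356 m; v ends -77 m/s.
x(16) = -3 + Σ Δx = -859 m.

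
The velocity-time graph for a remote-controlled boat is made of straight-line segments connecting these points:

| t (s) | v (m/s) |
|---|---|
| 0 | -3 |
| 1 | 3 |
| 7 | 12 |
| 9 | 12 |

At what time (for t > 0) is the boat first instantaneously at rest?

v changes sign on 0–1 s (from -3 to 3); the graph is linear there, so v = 0 at t = 0 + (3)·(1 − 0)/(3 − -3) = 0.5 s.

t = 0.5 s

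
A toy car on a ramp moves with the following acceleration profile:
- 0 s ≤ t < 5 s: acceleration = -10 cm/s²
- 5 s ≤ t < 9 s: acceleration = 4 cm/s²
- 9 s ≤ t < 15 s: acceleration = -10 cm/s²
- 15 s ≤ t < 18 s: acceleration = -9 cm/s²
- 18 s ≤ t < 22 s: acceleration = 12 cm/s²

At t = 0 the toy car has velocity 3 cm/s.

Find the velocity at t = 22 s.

Δv equals the area under the a-t graph; then v = v₀ + Δv.
0–5 s: -10 × 5 = -50 cm/s
5–9 s: 4 × 4 = 16 cm/s
9–15 s: -10 × 6 = -60 cm/s
15–18 s: -9 × 3 = -27 cm/s
18–22 s: 12 × 4 = 48 cm/s
Δv = -73 cm/s, so v(22) = 3 + (-73) = -70 cm/s.

-70 cm/s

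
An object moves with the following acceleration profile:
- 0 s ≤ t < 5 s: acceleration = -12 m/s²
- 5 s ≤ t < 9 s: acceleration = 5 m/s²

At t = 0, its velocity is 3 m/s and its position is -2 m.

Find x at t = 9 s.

On each constant-a segment, Δv = aΔt and Δx = v₀Δt + ½aΔt²; chain segment to segment.
0–5 s: v starts 3 m/s; Δx = 3·5 + ½·-12·5² = -135 m; v ends -57 m/s.
5–9 s: v starts -57 m/s; Δx = -57·4 + ½·5·4² = -188 m; v ends -37 m/s.
x(9) = -2 + Σ Δx = -325 m.

-325 m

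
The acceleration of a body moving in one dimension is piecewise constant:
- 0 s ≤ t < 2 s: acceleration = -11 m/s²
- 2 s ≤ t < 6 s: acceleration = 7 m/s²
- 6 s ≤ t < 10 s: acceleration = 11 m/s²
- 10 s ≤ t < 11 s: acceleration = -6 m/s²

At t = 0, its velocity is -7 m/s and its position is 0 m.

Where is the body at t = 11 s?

On each constant-a segment, Δv = aΔt and Δx = v₀Δt + ½aΔt²; chain segment to segment.
0–2 s: v starts -7 m/s; Δx = -7·2 + ½·-11·2² = -36 m; v ends -29 m/s.
2–6 s: v starts -29 m/s; Δx = -29·4 + ½·7·4² = -60 m; v ends -1 m/s.
6–10 s: v starts -1 m/s; Δx = -1·4 + ½·11·4² = 84 m; v ends 43 m/s.
10–11 s: v starts 43 m/s; Δx = 43·1 + ½·-6·1² = 40 m; v ends 37 m/s.
x(11) = 0 + Σ Δx = 28 m.

28 m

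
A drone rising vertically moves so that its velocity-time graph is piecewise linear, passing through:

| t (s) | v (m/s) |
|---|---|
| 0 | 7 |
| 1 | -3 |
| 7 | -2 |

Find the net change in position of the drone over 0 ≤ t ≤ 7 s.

-13 m

Net displacement equals the area under the velocity-time graph (areas below the axis count negative).
0–1 s: ½(7 + -3)(1) = 2 m
1–7 s: ½(-3 + -2)(6) = -15 m
Net displacement = -13 m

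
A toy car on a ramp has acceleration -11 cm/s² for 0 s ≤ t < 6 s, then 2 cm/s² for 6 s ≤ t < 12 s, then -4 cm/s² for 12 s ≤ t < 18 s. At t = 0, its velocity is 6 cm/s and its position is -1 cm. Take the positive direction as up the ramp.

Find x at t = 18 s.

On each constant-a segment, Δv = aΔt and Δx = v₀Δt + ½aΔt²; chain segment to segment.
0–6 s: v starts 6 cm/s; Δx = 6·6 + ½·-11·6² = -162 cm; v ends -60 cm/s.
6–12 s: v starts -60 cm/s; Δx = -60·6 + ½·2·6² = -324 cm; v ends -48 cm/s.
12–18 s: v starts -48 cm/s; Δx = -48·6 + ½·-4·6² = -360 cm; v ends -72 cm/s.
x(18) = -1 + Σ Δx = -847 cm.

-847 cm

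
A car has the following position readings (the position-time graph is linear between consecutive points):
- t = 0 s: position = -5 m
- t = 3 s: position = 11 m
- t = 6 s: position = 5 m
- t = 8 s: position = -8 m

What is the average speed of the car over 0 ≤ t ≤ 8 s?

Average speed = (total path length)/(elapsed time); on a piecewise-linear x-t graph the path length is Σ|Δx|.
0–3 s: |Δx| = |11 − -5| = 16 m
3–6 s: |Δx| = |5 − 11| = 6 m
6–8 s: |Δx| = |-8 − 5| = 13 m
Total path = 35 m; average speed = 35/8 = 4.375 m/s.

4.375 m/s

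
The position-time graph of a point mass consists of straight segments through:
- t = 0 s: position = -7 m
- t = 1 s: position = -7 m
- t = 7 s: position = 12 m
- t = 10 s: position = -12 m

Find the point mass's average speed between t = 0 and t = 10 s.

4.3 m/s

Average speed = (total path length)/(elapsed time); on a piecewise-linear x-t graph the path length is Σ|Δx|.
0–1 s: |Δx| = |-7 − -7| = 0 m
1–7 s: |Δx| = |12 − -7| = 19 m
7–10 s: |Δx| = |-12 − 12| = 24 m
Total path = 43 m; average speed = 43/10 = 4.3 m/s.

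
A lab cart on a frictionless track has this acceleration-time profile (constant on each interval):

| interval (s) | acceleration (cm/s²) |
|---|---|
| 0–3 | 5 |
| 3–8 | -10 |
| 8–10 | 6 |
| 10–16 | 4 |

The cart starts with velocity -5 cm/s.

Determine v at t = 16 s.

-4 cm/s

Δv equals the area under the a-t graph; then v = v₀ + Δv.
0–3 s: 5 × 3 = 15 cm/s
3–8 s: -10 × 5 = -50 cm/s
8–10 s: 6 × 2 = 12 cm/s
10–16 s: 4 × 6 = 24 cm/s
Δv = 1 cm/s, so v(16) = -5 + (1) = -4 cm/s.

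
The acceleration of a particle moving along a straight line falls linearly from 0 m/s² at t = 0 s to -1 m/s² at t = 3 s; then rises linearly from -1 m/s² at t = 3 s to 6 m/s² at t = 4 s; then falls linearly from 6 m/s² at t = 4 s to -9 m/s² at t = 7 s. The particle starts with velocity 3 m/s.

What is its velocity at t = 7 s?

-0.5 m/s

Δv equals the area under the a-t graph; then v = v₀ + Δv.
0–3 s: ½(0 + -1)(3) = -1.5 m/s
3–4 s: ½(-1 + 6)(1) = 2.5 m/s
4–7 s: ½(6 + -9)(3) = -4.5 m/s
Δv = -3.5 m/s, so v(7) = 3 + (-3.5) = -0.5 m/s.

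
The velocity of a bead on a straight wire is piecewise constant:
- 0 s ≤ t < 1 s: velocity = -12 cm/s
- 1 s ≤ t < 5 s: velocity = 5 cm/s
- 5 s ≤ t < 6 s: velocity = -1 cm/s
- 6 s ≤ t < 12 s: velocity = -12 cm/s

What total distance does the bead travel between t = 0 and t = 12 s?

105 cm

Distance (not displacement) is the total path length: add the absolute areas under v-t.
0–1 s: |-12| × 1 = 12 cm
1–5 s: |5| × 4 = 20 cm
5–6 s: |-1| × 1 = 1 cm
6–12 s: |-12| × 6 = 72 cm
Total distance = 105 cm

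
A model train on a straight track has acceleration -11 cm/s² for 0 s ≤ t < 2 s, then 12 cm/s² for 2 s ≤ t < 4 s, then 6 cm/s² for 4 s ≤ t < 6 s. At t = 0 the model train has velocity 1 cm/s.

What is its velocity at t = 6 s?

15 cm/s

Δv equals the area under the a-t graph; then v = v₀ + Δv.
0–2 s: -11 × 2 = -22 cm/s
2–4 s: 12 × 2 = 24 cm/s
4–6 s: 6 × 2 = 12 cm/s
Δv = 14 cm/s, so v(6) = 1 + (14) = 15 cm/s.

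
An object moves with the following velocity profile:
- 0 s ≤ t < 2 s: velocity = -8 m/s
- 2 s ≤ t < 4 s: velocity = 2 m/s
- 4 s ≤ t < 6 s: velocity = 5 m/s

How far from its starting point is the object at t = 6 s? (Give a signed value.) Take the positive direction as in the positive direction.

-2 m

Displacement is the signed area under the v-t curve.
0–2 s: -8 × 2 = -16 m
2–4 s: 2 × 2 = 4 m
4–6 s: 5 × 2 = 10 m
Net displacement = -2 m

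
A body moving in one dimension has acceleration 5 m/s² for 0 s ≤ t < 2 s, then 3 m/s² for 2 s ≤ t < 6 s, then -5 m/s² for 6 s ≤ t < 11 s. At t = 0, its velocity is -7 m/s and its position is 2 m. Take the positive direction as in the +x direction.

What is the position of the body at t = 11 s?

46.5 m

On each constant-a segment, Δv = aΔt and Δx = v₀Δt + ½aΔt²; chain segment to segment.
0–2 s: v starts -7 m/s; Δx = -7·2 + ½·5·2² = -4 m; v ends 3 m/s.
2–6 s: v starts 3 m/s; Δx = 3·4 + ½·3·4² = 36 m; v ends 15 m/s.
6–11 s: v starts 15 m/s; Δx = 15·5 + ½·-5·5² = 12.5 m; v ends -10 m/s.
x(11) = 2 + Σ Δx = 46.5 m.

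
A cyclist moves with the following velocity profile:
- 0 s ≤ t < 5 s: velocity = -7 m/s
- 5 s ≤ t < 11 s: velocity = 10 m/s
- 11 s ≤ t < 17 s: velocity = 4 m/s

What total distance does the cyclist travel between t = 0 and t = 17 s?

119 m

Distance (not displacement) is the total path length: add the absolute areas under v-t.
0–5 s: |-7| × 5 = 35 m
5–11 s: |10| × 6 = 60 m
11–17 s: |4| × 6 = 24 m
Total distance = 119 m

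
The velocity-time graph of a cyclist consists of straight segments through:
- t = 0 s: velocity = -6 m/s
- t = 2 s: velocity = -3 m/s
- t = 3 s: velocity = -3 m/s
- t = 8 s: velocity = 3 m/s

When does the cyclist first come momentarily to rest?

v changes sign on 3–8 s (from -3 to 3); the graph is linear there, so v = 0 at t = 3 + (3)·(8 − 3)/(3 − -3) = 5.5 s.

t = 5.5 s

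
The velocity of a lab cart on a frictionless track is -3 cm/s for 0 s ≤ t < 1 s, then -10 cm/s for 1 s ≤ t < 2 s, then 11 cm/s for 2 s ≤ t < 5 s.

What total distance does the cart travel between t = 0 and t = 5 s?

Distance (not displacement) is the total path length: add the absolute areas under v-t.
0–1 s: |-3| × 1 = 3 cm
1–2 s: |-10| × 1 = 10 cm
2–5 s: |11| × 3 = 33 cm
Total distance = 46 cm

46 cm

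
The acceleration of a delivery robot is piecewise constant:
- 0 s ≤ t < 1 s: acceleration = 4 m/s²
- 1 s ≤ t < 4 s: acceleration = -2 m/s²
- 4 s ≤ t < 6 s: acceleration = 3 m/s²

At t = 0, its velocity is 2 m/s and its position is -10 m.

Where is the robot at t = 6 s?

9 m

On each constant-a segment, Δv = aΔt and Δx = v₀Δt + ½aΔt²; chain segment to segment.
0–1 s: v starts 2 m/s; Δx = 2·1 + ½·4·1² = 4 m; v ends 6 m/s.
1–4 s: v starts 6 m/s; Δx = 6·3 + ½·-2·3² = 9 m; v ends 0 m/s.
4–6 s: v starts 0 m/s; Δx = 0·2 + ½·3·2² = 6 m; v ends 6 m/s.
x(6) = -10 + Σ Δx = 9 m.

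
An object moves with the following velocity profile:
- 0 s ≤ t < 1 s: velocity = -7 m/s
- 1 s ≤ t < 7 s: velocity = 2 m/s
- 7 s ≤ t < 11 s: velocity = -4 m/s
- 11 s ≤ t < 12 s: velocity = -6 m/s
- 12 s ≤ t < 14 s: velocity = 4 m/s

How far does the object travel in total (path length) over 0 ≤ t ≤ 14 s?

Total distance travelled is ∫|v| dt — sum the magnitudes of each area piece.
0–1 s: |-7| × 1 = 7 m
1–7 s: |2| × 6 = 12 m
7–11 s: |-4| × 4 = 16 m
11–12 s: |-6| × 1 = 6 m
12–14 s: |4| × 2 = 8 m
Total distance = 49 m

49 m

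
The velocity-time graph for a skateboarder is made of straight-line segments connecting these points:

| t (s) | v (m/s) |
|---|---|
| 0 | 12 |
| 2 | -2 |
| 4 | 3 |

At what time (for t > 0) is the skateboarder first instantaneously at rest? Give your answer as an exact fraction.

v changes sign on 0–2 s (from 12 to -2); the graph is linear there, so v = 0 at t = 0 + (-12)·(2 − 0)/(-2 − 12) = 12/7 s.

t = 12/7 s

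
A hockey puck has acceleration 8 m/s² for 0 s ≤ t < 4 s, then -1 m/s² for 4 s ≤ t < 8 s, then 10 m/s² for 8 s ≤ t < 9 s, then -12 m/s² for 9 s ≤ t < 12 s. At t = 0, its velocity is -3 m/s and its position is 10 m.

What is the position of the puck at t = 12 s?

251 m

On each constant-a segment, Δv = aΔt and Δx = v₀Δt + ½aΔt²; chain segment to segment.
0–4 s: v starts -3 m/s; Δx = -3·4 + ½·8·4² = 52 m; v ends 29 m/s.
4–8 s: v starts 29 m/s; Δx = 29·4 + ½·-1·4² = 108 m; v ends 25 m/s.
8–9 s: v starts 25 m/s; Δx = 25·1 + ½·10·1² = 30 m; v ends 35 m/s.
9–12 s: v starts 35 m/s; Δx = 35·3 + ½·-12·3² = 51 m; v ends -1 m/s.
x(12) = 10 + Σ Δx = 251 m.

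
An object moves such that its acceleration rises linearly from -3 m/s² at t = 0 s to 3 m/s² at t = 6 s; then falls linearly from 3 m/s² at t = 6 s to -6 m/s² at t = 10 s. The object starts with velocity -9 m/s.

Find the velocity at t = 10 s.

Δv equals the area under the a-t graph; then v = v₀ + Δv.
0–6 s: ½(-3 + 3)(6) = 0 m/s
6–10 s: ½(3 + -6)(4) = -6 m/s
Δv = -6 m/s, so v(10) = -9 + (-6) = -15 m/s.

-15 m/s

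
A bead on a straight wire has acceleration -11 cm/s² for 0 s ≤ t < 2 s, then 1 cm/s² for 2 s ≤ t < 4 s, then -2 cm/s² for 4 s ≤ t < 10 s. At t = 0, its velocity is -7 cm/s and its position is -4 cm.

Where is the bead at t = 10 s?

On each constant-a segment, Δv = aΔt and Δx = v₀Δt + ½aΔt²; chain segment to segment.
0–2 s: v starts -7 cm/s; Δx = -7·2 + ½·-11·2² = -36 cm; v ends -29 cm/s.
2–4 s: v starts -29 cm/s; Δx = -29·2 + ½·1·2² = -56 cm; v ends -27 cm/s.
4–10 s: v starts -27 cm/s; Δx = -27·6 + ½·-2·6² = -198 cm; v ends -39 cm/s.
x(10) = -4 + Σ Δx = -294 cm.

-294 cm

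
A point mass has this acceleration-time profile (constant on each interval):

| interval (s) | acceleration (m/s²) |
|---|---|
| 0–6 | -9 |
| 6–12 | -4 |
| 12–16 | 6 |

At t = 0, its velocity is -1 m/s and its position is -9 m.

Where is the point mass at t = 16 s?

On each constant-a segment, Δv = aΔt and Δx = v₀Δt + ½aΔt²; chain segment to segment.
0–6 s: v starts -1 m/s; Δx = -1·6 + ½·-9·6² = -168 m; v ends -55 m/s.
6–12 s: v starts -55 m/s; Δx = -55·6 + ½·-4·6² = -402 m; v ends -79 m/s.
12–16 s: v starts -79 m/s; Δx = -79·4 + ½·6·4² = -268 m; v ends -55 m/s.
x(16) = -9 + Σ Δx = -847 m.

-847 m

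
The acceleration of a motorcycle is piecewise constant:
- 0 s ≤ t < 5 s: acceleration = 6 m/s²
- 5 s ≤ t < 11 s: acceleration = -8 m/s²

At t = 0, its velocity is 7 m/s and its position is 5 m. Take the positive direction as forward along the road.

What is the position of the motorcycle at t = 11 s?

On each constant-a segment, Δv = aΔt and Δx = v₀Δt + ½aΔt²; chain segment to segment.
0–5 s: v starts 7 m/s; Δx = 7·5 + ½·6·5² = 110 m; v ends 37 m/s.
5–11 s: v starts 37 m/s; Δx = 37·6 + ½·-8·6² = 78 m; v ends -11 m/s.
x(11) = 5 + Σ Δx = 193 m.

193 m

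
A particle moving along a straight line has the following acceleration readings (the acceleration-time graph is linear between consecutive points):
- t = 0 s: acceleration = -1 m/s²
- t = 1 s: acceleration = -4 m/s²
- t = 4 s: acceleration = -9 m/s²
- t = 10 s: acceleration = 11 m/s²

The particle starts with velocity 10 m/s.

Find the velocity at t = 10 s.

Δv equals the area under the a-t graph; then v = v₀ + Δv.
0–1 s: ½(-1 + -4)(1) = -2.5 m/s
1–4 s: ½(-4 + -9)(3) = -19.5 m/s
4–10 s: ½(-9 + 11)(6) = 6 m/s
Δv = -16 m/s, so v(10) = 10 + (-16) = -6 m/s.

-6 m/s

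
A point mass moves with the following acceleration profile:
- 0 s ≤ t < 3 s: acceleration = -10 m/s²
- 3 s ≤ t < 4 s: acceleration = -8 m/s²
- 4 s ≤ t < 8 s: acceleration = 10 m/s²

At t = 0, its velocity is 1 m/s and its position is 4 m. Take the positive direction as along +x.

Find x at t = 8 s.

On each constant-a segment, Δv = aΔt and Δx = v₀Δt + ½aΔt²; chain segment to segment.
0–3 s: v starts 1 m/s; Δx = 1·3 + ½·-10·3² = -42 m; v ends -29 m/s.
3–4 s: v starts -29 m/s; Δx = -29·1 + ½·-8·1² = -33 m; v ends -37 m/s.
4–8 s: v starts -37 m/s; Δx = -37·4 + ½·10·4² = -68 m; v ends 3 m/s.
x(8) = 4 + Σ Δx = -139 m.

-139 m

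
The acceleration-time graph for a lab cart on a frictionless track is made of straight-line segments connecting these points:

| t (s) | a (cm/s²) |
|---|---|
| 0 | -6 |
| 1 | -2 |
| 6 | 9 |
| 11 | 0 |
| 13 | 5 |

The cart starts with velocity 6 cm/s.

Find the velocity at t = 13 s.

47 cm/s

Δv equals the area under the a-t graph; then v = v₀ + Δv.
0–1 s: ½(-6 + -2)(1) = -4 cm/s
1–6 s: ½(-2 + 9)(5) = 17.5 cm/s
6–11 s: ½(9 + 0)(5) = 22.5 cm/s
11–13 s: ½(0 + 5)(2) = 5 cm/s
Δv = 41 cm/s, so v(13) = 6 + (41) = 47 cm/s.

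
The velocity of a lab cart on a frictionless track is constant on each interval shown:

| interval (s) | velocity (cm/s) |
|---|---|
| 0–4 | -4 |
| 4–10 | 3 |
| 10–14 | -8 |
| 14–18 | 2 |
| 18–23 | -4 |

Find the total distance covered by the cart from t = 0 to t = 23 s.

94 cm

Total distance travelled is ∫|v| dt — sum the magnitudes of each area piece.
0–4 s: |-4| × 4 = 16 cm
4–10 s: |3| × 6 = 18 cm
10–14 s: |-8| × 4 = 32 cm
14–18 s: |2| × 4 = 8 cm
18–23 s: |-4| × 5 = 20 cm
Total distance = 94 cm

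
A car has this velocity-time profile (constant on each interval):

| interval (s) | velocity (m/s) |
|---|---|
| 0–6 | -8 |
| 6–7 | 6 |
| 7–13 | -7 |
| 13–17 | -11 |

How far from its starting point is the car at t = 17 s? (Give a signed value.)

-128 m

Net displacement equals the area under the velocity-time graph (areas below the axis count negative).
0–6 s: -8 × 6 = -48 m
6–7 s: 6 × 1 = 6 m
7–13 s: -7 × 6 = -42 m
13–17 s: -11 × 4 = -44 m
Net displacement = -128 m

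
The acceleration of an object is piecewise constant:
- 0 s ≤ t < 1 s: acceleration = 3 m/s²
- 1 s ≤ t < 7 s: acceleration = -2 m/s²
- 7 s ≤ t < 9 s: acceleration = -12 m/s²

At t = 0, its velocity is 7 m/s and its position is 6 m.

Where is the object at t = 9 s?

On each constant-a segment, Δv = aΔt and Δx = v₀Δt + ½aΔt²; chain segment to segment.
0–1 s: v starts 7 m/s; Δx = 7·1 + ½·3·1² = 8.5 m; v ends 10 m/s.
1–7 s: v starts 10 m/s; Δx = 10·6 + ½·-2·6² = 24 m; v ends -2 m/s.
7–9 s: v starts -2 m/s; Δx = -2·2 + ½·-12·2² = -28 m; v ends -26 m/s.
x(9) = 6 + Σ Δx = 10.5 m.

10.5 m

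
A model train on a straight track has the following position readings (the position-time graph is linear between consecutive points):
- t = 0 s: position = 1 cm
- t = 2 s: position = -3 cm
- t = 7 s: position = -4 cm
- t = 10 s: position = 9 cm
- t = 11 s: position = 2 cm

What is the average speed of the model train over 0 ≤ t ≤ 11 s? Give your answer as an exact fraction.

25/11 cm/s

Average speed = (total path length)/(elapsed time); on a piecewise-linear x-t graph the path length is Σ|Δx|.
0–2 s: |Δx| = |-3 − 1| = 4 cm
2–7 s: |Δx| = |-4 − -3| = 1 cm
7–10 s: |Δx| = |9 − -4| = 13 cm
10–11 s: |Δx| = |2 − 9| = 7 cm
Total path = 25 cm; average speed = 25/11 = 25/11 cm/s.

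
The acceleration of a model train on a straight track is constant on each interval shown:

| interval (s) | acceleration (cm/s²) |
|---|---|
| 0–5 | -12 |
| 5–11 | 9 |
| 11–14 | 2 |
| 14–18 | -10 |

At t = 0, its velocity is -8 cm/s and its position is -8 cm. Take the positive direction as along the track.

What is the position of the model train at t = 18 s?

-589 cm

On each constant-a segment, Δv = aΔt and Δx = v₀Δt + ½aΔt²; chain segment to segment.
0–5 s: v starts -8 cm/s; Δx = -8·5 + ½·-12·5² = -190 cm; v ends -68 cm/s.
5–11 s: v starts -68 cm/s; Δx = -68·6 + ½·9·6² = -246 cm; v ends -14 cm/s.
11–14 s: v starts -14 cm/s; Δx = -14·3 + ½·2·3² = -33 cm; v ends -8 cm/s.
14–18 s: v starts -8 cm/s; Δx = -8·4 + ½·-10·4² = -112 cm; v ends -48 cm/s.
x(18) = -8 + Σ Δx = -589 cm.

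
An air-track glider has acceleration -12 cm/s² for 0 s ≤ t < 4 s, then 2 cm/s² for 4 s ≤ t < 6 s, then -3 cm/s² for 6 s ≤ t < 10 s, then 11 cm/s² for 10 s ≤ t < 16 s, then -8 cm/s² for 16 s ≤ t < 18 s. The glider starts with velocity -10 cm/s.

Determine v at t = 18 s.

-16 cm/s

Δv equals the area under the a-t graph; then v = v₀ + Δv.
0–4 s: -12 × 4 = -48 cm/s
4–6 s: 2 × 2 = 4 cm/s
6–10 s: -3 × 4 = -12 cm/s
10–16 s: 11 × 6 = 66 cm/s
16–18 s: -8 × 2 = -16 cm/s
Δv = -6 cm/s, so v(18) = -10 + (-6) = -16 cm/s.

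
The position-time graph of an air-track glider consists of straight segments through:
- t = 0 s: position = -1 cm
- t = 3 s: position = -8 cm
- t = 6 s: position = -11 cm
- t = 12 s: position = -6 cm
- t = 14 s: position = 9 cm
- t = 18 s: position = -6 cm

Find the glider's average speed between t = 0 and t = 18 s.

Average speed = (total path length)/(elapsed time); on a piecewise-linear x-t graph the path length is Σ|Δx|.
0–3 s: |Δx| = |-8 − -1| = 7 cm
3–6 s: |Δx| = |-11 − -8| = 3 cm
6–12 s: |Δx| = |-6 − -11| = 5 cm
12–14 s: |Δx| = |9 − -6| = 15 cm
14–18 s: |Δx| = |-6 − 9| = 15 cm
Total path = 45 cm; average speed = 45/18 = 2.5 cm/s.

2.5 cm/s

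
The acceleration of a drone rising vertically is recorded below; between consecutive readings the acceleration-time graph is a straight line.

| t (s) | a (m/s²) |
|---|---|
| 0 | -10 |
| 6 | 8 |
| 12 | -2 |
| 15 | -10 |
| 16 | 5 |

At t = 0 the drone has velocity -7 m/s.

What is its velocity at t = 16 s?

Δv equals the area under the a-t graph; then v = v₀ + Δv.
0–6 s: ½(-10 + 8)(6) = -6 m/s
6–12 s: ½(8 + -2)(6) = 18 m/s
12–15 s: ½(-2 + -10)(3) = -18 m/s
15–16 s: ½(-10 + 5)(1) = -2.5 m/s
Δv = -8.5 m/s, so v(16) = -7 + (-8.5) = -15.5 m/s.

-15.5 m/s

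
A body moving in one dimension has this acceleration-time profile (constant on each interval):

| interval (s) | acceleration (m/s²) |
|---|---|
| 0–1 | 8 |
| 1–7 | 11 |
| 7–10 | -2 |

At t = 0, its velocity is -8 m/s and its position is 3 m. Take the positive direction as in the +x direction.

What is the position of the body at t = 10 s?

386 m

On each constant-a segment, Δv = aΔt and Δx = v₀Δt + ½aΔt²; chain segment to segment.
0–1 s: v starts -8 m/s; Δx = -8·1 + ½·8·1² = -4 m; v ends 0 m/s.
1–7 s: v starts 0 m/s; Δx = 0·6 + ½·11·6² = 198 m; v ends 66 m/s.
7–10 s: v starts 66 m/s; Δx = 66·3 + ½·-2·3² = 189 m; v ends 60 m/s.
x(10) = 3 + Σ Δx = 386 m.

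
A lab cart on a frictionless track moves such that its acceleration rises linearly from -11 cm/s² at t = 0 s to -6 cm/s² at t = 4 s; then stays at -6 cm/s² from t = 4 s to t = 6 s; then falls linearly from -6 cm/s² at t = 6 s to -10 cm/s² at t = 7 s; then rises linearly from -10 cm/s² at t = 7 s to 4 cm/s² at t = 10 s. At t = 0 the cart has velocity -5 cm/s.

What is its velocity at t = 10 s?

-68 cm/s

Δv equals the area under the a-t graph; then v = v₀ + Δv.
0–4 s: ½(-11 + -6)(4) = -34 cm/s
4–6 s: -6 × 2 = -12 cm/s
6–7 s: ½(-6 + -10)(1) = -8 cm/s
7–10 s: ½(-10 + 4)(3) = -9 cm/s
Δv = -63 cm/s, so v(10) = -5 + (-63) = -68 cm/s.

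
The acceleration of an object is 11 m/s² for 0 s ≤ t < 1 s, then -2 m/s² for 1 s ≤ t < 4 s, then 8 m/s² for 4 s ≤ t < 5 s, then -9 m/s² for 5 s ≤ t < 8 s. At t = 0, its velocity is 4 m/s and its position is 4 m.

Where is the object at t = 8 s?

On each constant-a segment, Δv = aΔt and Δx = v₀Δt + ½aΔt²; chain segment to segment.
0–1 s: v starts 4 m/s; Δx = 4·1 + ½·11·1² = 9.5 m; v ends 15 m/s.
1–4 s: v starts 15 m/s; Δx = 15·3 + ½·-2·3² = 36 m; v ends 9 m/s.
4–5 s: v starts 9 m/s; Δx = 9·1 + ½·8·1² = 13 m; v ends 17 m/s.
5–8 s: v starts 17 m/s; Δx = 17·3 + ½·-9·3² = 10.5 m; v ends -10 m/s.
x(8) = 4 + Σ Δx = 73 m.

73 m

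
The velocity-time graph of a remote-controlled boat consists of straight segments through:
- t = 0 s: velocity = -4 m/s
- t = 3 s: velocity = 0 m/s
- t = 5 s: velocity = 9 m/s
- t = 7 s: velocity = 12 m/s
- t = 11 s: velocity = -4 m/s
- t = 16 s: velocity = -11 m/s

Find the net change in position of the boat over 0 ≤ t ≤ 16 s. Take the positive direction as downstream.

2.5 m

Displacement is the signed area under the v-t curve.
0–3 s: ½(-4 + 0)(3) = -6 m
3–5 s: ½(0 + 9)(2) = 9 m
5–7 s: ½(9 + 12)(2) = 21 m
7–11 s: ½(12 + -4)(4) = 16 m
11–16 s: ½(-4 + -11)(5) = -37.5 m
Net displacement = 2.5 m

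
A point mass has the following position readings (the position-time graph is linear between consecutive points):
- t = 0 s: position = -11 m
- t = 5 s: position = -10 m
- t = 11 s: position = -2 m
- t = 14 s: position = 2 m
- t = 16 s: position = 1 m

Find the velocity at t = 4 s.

0.2 m/s

Velocity is the slope of the x-t graph on 0–5 s: (-10 − -11)/(5 − 0) = 0.2 m/s.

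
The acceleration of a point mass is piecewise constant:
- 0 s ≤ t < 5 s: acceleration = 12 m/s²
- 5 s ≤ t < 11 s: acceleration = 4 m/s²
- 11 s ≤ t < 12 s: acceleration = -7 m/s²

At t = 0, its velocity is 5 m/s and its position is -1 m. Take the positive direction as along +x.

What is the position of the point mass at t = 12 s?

On each constant-a segment, Δv = aΔt and Δx = v₀Δt + ½aΔt²; chain segment to segment.
0–5 s: v starts 5 m/s; Δx = 5·5 + ½·12·5² = 175 m; v ends 65 m/s.
5–11 s: v starts 65 m/s; Δx = 65·6 + ½·4·6² = 462 m; v ends 89 m/s.
11–12 s: v starts 89 m/s; Δx = 89·1 + ½·-7·1² = 85.5 m; v ends 82 m/s.
x(12) = -1 + Σ Δx = 721.5 m.

721.5 m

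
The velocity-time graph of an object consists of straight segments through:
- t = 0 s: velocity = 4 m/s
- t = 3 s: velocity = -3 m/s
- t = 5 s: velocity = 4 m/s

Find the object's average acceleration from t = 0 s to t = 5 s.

Average acceleration = Δv/Δt = (4 − 4)/(5 − 0) = 0 m/s².

0 m/s²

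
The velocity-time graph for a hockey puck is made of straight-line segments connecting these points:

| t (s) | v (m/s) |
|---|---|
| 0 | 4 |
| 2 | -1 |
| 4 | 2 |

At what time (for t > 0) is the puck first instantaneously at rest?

t = 1.6 s

v changes sign on 0–2 s (from 4 to -1); the graph is linear there, so v = 0 at t = 0 + (-4)·(2 − 0)/(-1 − 4) = 1.6 s.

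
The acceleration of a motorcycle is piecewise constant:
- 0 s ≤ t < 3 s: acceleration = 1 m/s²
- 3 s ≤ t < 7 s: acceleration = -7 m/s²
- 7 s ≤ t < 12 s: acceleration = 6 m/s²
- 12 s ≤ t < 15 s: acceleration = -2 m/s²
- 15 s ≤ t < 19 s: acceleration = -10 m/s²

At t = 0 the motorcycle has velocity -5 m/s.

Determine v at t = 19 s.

-46 m/s

Δv equals the area under the a-t graph; then v = v₀ + Δv.
0–3 s: 1 × 3 = 3 m/s
3–7 s: -7 × 4 = -28 m/s
7–12 s: 6 × 5 = 30 m/s
12–15 s: -2 × 3 = -6 m/s
15–19 s: -10 × 4 = -40 m/s
Δv = -41 m/s, so v(19) = -5 + (-41) = -46 m/s.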